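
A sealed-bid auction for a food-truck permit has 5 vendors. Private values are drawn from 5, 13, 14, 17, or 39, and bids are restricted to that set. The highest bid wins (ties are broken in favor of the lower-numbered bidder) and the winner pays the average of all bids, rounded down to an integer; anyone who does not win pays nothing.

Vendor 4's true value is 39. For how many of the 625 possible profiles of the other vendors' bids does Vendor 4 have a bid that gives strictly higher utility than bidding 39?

Others bid (5, 5, 5, 5): truth gives 28; bid 13 gives 33 > 28. Violating.
Others bid (5, 5, 5, 13): truth gives 26; bid 13 gives 31 > 26. Violating.
Others bid (5, 5, 5, 14): truth gives 26; bid 14 gives 31 > 26. Violating.
Others bid (5, 5, 5, 17): truth gives 25; bid 17 gives 30 > 25. Violating.
Others bid (5, 5, 5, 39): truth gives 21; no alternative beats it.
Others bid (5, 5, 13, 39): truth gives 19; no alternative beats it.
(Checking all 625 profiles: 108 have a profitable deviation, 517 do not.)

108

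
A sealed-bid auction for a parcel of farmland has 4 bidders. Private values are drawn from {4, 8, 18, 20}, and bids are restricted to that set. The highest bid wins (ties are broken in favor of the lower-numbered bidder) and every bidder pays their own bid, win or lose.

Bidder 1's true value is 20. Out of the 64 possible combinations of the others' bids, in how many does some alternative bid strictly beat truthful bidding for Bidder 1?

Others bid (4, 4, 4): truth gives 0; bid 4 gives 16 > 0. Violating.
Others bid (4, 4, 8): truth gives 0; bid 8 gives 12 > 0. Violating.
Others bid (4, 4, 18): truth gives 0; bid 18 gives 2 > 0. Violating.
Others bid (4, 8, 4): truth gives 0; bid 8 gives 12 > 0. Violating.
Others bid (4, 4, 20): truth gives 0; no alternative beats it.
Others bid (4, 8, 20): truth gives 0; no alternative beats it.
(Checking all 64 profiles: 27 have a profitable deviation, 37 do not.)

27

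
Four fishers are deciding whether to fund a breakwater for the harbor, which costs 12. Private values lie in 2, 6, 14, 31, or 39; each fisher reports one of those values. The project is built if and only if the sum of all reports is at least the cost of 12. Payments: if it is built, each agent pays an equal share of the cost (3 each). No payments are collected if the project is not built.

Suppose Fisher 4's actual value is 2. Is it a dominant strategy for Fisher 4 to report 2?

Check each profile of the others' reports and compare truth against every alternative report.
Others report (2, 2, 2): truth gives 0, best alternative gives -1.
Others report (2, 2, 6): truth gives -1, best alternative gives -1.
Others report (2, 2, 14): truth gives -1, best alternative gives -1.
Others report (2, 2, 31): truth gives -1, best alternative gives -1.
Others report (2, 2, 39): truth gives -1, best alternative gives -1.
Others report (2, 6, 2): truth gives -1, best alternative gives -1.
(Remaining 119 profiles checked similarly; truth is weakly best in each.)
In every case the truthful report is at least as good as any alternative, so it is a dominant strategy.

Yes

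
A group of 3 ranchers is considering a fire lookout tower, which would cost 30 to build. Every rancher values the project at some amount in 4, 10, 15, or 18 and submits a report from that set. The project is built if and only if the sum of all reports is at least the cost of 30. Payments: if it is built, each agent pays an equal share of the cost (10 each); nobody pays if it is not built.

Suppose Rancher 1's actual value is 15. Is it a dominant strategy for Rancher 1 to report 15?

No

Consider the case where Rancher 2 reports 4 and Rancher 3 reports 10.
Truthful report 15: project not built, utility 0.
Report 18 instead: project built, pays 10, utility 15 - 10 = 5.
Since 5 > 0, reporting 18 is strictly better here, so truthful reporting is not dominant.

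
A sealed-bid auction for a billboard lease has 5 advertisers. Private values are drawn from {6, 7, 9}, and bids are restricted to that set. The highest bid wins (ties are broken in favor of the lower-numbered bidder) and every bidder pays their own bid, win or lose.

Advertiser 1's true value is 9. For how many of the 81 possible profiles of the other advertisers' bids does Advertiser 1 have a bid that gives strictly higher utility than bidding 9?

Others bid (6, 6, 6, 6): truth gives 0; bid 6 gives 3 > 0. Violating.
Others bid (6, 6, 6, 7): truth gives 0; bid 7 gives 2 > 0. Violating.
Others bid (6, 6, 7, 6): truth gives 0; bid 7 gives 2 > 0. Violating.
Others bid (6, 6, 7, 7): truth gives 0; bid 7 gives 2 > 0. Violating.
Others bid (6, 6, 6, 9): truth gives 0; no alternative beats it.
Others bid (6, 6, 7, 9): truth gives 0; no alternative beats it.
(Checking all 81 profiles: 16 have a profitable deviation, 65 do not.)

16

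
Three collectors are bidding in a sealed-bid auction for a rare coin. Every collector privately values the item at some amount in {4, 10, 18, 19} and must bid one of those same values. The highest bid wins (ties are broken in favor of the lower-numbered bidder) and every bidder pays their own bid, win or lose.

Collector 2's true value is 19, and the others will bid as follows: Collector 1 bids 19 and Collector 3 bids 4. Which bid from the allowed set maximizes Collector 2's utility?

4

Bid 4: loses but pays 4, utility -4.
Bid 10: loses but pays 10, utility -10.
Bid 18: loses but pays 18, utility -18.
Bid 19: loses but pays 19, utility -19.
The best choice is 4 with utility -4.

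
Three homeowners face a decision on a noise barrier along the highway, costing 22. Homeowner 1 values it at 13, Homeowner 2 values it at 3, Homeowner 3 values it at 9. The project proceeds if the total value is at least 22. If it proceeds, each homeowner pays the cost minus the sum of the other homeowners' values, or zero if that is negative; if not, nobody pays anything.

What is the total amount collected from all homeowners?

16

Total value 25 ≥ cost 22, so it is built.
Homeowner 1: others sum to 12; max(0, 22 - 12) = 10.
Homeowner 2: others sum to 22; max(0, 22 - 22) = 0.
Homeowner 3: others sum to 16; max(0, 22 - 16) = 6.
Total collected = 10 + 0 + 6 = 16.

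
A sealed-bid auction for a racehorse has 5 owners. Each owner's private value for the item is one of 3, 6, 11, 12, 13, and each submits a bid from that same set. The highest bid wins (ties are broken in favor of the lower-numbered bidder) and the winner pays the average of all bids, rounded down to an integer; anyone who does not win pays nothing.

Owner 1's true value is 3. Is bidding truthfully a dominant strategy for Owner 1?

Yes

Check each profile of the others' bids and compare truth against every alternative bid.
Others bid (6, 6, 6, 6): truth gives 0, best alternative gives -3.
Others bid (3, 6, 6, 6): truth gives 0, best alternative gives -2.
Others bid (6, 3, 6, 6): truth gives 0, best alternative gives -2.
Others bid (6, 6, 3, 6): truth gives 0, best alternative gives -2.
Others bid (6, 6, 6, 3): truth gives 0, best alternative gives -2.
Others bid (3, 3, 3, 6): truth gives 0, best alternative gives -1.
(Remaining 619 profiles checked similarly; truth is weakly best in each.)
In every case the truthful bid is at least as good as any alternative, so it is a dominant strategy.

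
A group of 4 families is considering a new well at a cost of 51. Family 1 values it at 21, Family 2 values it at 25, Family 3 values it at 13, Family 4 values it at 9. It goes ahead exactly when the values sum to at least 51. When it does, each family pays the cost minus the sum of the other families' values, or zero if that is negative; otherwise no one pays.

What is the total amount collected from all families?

Total value 68 ≥ cost 51, so it is built.
Family 1: others sum to 47; max(0, 51 - 47) = 4.
Family 2: others sum to 43; max(0, 51 - 43) = 8.
Family 3: others sum to 55; max(0, 51 - 55) = 0.
Family 4: others sum to 59; max(0, 51 - 59) = 0.
Total collected = 4 + 8 + 0 + 0 = 12.

12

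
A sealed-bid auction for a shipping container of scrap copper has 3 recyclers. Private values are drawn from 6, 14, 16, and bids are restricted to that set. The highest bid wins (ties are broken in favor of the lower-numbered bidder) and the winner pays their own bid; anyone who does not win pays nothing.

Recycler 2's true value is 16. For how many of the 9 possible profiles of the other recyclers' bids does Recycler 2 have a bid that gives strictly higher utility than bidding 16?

Others bid (6, 6): truth gives 0; bid 14 gives 2 > 0. Violating.
Others bid (6, 14): truth gives 0; bid 14 gives 2 > 0. Violating.
Others bid (6, 16): truth gives 0; no alternative beats it.
Others bid (14, 6): truth gives 0; no alternative beats it.
(Checking all 9 profiles: 2 have a profitable deviation, 7 do not.)

2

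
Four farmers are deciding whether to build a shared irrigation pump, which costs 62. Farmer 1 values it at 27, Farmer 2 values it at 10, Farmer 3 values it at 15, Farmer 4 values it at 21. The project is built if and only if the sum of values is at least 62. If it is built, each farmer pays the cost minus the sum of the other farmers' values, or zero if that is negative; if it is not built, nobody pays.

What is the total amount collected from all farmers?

Total value 73 ≥ cost 62, so it is built.
Farmer 1: others sum to 46; max(0, 62 - 46) = 16.
Farmer 2: others sum to 63; max(0, 62 - 63) = 0.
Farmer 3: others sum to 58; max(0, 62 - 58) = 4.
Farmer 4: others sum to 52; max(0, 62 - 52) = 10.
Total collected = 16 + 0 + 4 + 10 = 30.

30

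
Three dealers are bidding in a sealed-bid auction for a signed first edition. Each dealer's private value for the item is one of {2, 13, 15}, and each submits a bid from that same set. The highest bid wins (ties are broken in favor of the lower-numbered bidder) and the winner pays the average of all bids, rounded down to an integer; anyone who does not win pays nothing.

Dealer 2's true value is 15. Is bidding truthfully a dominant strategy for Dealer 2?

No

Consider the case where Dealer 1 bids 2 and Dealer 3 bids 2.
Truthful bid 15: wins, pays 6, utility 15 - 6 = 9.
Bid 13 instead: wins, pays 5, utility 15 - 5 = 10.
Since 10 > 9, bidding 13 is strictly better here, so truthful bidding is not dominant.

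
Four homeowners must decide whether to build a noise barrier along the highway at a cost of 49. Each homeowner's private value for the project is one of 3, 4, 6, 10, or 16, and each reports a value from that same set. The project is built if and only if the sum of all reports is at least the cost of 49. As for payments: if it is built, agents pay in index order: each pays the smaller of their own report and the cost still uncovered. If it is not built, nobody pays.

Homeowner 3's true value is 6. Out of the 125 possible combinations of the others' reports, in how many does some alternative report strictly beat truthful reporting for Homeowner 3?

1

Others report (16, 16, 16): truth gives 0; report 3 gives 3 > 0. Violating.
Others report (3, 3, 3): truth gives 0; no alternative beats it.
Others report (3, 3, 4): truth gives 0; no alternative beats it.
(Checking all 125 profiles: 1 has a profitable deviation, 124 do not.)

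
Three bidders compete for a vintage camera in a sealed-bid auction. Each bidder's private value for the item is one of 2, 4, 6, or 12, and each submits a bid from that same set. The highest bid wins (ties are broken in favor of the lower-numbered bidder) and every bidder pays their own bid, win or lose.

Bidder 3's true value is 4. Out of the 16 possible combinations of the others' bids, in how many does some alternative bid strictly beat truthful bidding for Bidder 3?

15

Others bid (2, 4): truth gives -4; bid 2 gives -2 > -4. Violating.
Others bid (2, 6): truth gives -4; bid 2 gives -2 > -4. Violating.
Others bid (2, 12): truth gives -4; bid 2 gives -2 > -4. Violating.
Others bid (4, 2): truth gives -4; bid 2 gives -2 > -4. Violating.
Others bid (2, 2): truth gives 0; no alternative beats it.
(Checking all 16 profiles: 15 have a profitable deviation, 1 does not.)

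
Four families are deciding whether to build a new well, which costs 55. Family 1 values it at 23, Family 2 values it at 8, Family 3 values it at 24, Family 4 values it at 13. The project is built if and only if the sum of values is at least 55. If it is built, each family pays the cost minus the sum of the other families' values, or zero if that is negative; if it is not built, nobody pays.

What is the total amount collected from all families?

Total value 68 ≥ cost 55, so it is built.
Family 1: others sum to 45; max(0, 55 - 45) = 10.
Family 2: others sum to 60; max(0, 55 - 60) = 0.
Family 3: others sum to 44; max(0, 55 - 44) = 11.
Family 4: others sum to 55; max(0, 55 - 55) = 0.
Total collected = 10 + 0 + 11 + 0 = 21.

21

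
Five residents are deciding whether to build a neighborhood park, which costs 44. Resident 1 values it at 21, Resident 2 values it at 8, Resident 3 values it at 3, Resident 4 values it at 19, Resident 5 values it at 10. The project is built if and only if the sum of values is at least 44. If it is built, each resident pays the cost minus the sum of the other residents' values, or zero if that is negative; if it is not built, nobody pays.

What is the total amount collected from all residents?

6

Total value 61 ≥ cost 44, so it is built.
Resident 1: others sum to 40; max(0, 44 - 40) = 4.
Resident 2: others sum to 53; max(0, 44 - 53) = 0.
Resident 3: others sum to 58; max(0, 44 - 58) = 0.
Resident 4: others sum to 42; max(0, 44 - 42) = 2.
Resident 5: others sum to 51; max(0, 44 - 51) = 0.
Total collected = 4 + 0 + 0 + 2 + 0 = 6.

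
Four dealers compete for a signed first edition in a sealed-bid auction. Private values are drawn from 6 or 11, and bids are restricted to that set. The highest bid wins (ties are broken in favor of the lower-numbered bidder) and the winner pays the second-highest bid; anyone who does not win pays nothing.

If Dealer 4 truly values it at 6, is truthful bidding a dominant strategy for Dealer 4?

Check each profile of the others' bids and compare truth against every alternative bid.
Others bid (6, 6, 6): truth gives 0, best alternative gives 0.
Others bid (6, 6, 11): truth gives 0, best alternative gives 0.
Others bid (6, 11, 6): truth gives 0, best alternative gives 0.
Others bid (6, 11, 11): truth gives 0, best alternative gives 0.
Others bid (11, 6, 6): truth gives 0, best alternative gives 0.
Others bid (11, 6, 11): truth gives 0, best alternative gives 0.
(Remaining 2 profiles checked similarly; truth is weakly best in each.)
In every case the truthful bid is at least as good as any alternative, so it is a dominant strategy.

Yes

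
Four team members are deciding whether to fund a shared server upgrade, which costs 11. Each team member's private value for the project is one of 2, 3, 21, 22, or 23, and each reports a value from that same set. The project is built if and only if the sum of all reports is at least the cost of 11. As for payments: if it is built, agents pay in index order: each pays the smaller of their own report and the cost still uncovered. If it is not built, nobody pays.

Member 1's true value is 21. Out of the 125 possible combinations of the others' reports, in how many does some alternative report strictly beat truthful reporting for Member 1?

121

Others report (2, 2, 21): truth gives 10; report 2 gives 19 > 10. Violating.
Others report (2, 2, 22): truth gives 10; report 2 gives 19 > 10. Violating.
Others report (2, 2, 23): truth gives 10; report 2 gives 19 > 10. Violating.
Others report (2, 3, 3): truth gives 10; report 3 gives 18 > 10. Violating.
Others report (2, 2, 2): truth gives 10; no alternative beats it.
Others report (2, 2, 3): truth gives 10; no alternative beats it.
(Checking all 125 profiles: 121 have a profitable deviation, 4 do not.)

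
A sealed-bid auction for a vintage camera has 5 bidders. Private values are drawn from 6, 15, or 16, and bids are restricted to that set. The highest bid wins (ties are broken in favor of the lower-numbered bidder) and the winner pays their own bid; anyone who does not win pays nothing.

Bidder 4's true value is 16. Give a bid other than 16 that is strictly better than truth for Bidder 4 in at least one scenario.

15

Suppose Bidder 1 bids 6, Bidder 2 bids 6, Bidder 3 bids 6 and Bidder 5 bids 6.
Bid 16: wins, pays 16, utility 16 - 16 = 0.
Bid 15: wins, pays 15, utility 16 - 15 = 1.
So bidding 15 beats truth here (1 > 0).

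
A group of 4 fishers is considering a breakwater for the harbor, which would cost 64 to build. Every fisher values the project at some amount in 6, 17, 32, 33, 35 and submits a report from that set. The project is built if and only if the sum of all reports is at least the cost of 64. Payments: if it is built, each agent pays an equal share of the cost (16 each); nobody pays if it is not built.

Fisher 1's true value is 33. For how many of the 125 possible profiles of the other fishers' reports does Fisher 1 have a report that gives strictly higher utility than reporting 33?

Others report (6, 6, 17): truth gives 0; report 35 gives 17 > 0. Violating.
Others report (6, 17, 6): truth gives 0; report 35 gives 17 > 0. Violating.
Others report (17, 6, 6): truth gives 0; report 35 gives 17 > 0. Violating.
Others report (6, 6, 6): truth gives 0; no alternative beats it.
Others report (6, 6, 32): truth gives 17; no alternative beats it.
(Checking all 125 profiles: 3 have a profitable deviation, 122 do not.)

3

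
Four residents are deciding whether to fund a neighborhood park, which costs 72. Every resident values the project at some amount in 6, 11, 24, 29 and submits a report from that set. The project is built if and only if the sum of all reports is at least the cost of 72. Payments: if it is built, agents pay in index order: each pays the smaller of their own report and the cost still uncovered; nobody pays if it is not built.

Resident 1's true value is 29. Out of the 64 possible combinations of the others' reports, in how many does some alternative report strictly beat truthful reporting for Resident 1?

35

Others report (6, 24, 24): truth gives 0; report 24 gives 5 > 0. Violating.
Others report (6, 24, 29): truth gives 0; report 24 gives 5 > 0. Violating.
Others report (6, 29, 24): truth gives 0; report 24 gives 5 > 0. Violating.
Others report (6, 29, 29): truth gives 0; report 11 gives 18 > 0. Violating.
Others report (6, 6, 6): truth gives 0; no alternative beats it.
Others report (6, 6, 11): truth gives 0; no alternative beats it.
(Checking all 64 profiles: 35 have a profitable deviation, 29 do not.)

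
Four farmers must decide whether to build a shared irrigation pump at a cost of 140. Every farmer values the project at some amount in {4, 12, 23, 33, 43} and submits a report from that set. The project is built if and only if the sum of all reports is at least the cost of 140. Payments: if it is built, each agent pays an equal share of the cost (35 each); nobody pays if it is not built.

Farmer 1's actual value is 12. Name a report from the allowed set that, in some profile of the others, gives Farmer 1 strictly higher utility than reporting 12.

4

Suppose Farmer 2 reports 43, Farmer 3 reports 43 and Farmer 4 reports 43.
Report 12: project built, pays 35, utility 12 - 35 = -23.
Report 4: project not built, utility 0.
So reporting 4 beats truth here (0 > -23).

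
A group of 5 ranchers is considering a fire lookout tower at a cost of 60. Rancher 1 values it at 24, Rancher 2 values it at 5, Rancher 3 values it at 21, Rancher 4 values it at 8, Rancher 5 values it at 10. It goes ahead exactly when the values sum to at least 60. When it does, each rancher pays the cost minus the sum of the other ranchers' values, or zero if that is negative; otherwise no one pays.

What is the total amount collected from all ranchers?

Total value 68 ≥ cost 60, so it is built.
Rancher 1: others sum to 44; max(0, 60 - 44) = 16.
Rancher 2: others sum to 63; max(0, 60 - 63) = 0.
Rancher 3: others sum to 47; max(0, 60 - 47) = 13.
Rancher 4: others sum to 60; max(0, 60 - 60) = 0.
Rancher 5: others sum to 58; max(0, 60 - 58) = 2.
Total collected = 16 + 0 + 13 + 0 + 2 = 31.

31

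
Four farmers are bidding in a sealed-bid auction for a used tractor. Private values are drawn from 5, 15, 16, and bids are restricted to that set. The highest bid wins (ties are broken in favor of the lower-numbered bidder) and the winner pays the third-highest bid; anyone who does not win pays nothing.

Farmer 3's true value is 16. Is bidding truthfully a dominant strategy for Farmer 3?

Yes

Check each profile of the others' bids and compare truth against every alternative bid.
Others bid (5, 5, 16): truth gives 11, best alternative gives 0.
Others bid (5, 15, 5): truth gives 11, best alternative gives 0.
Others bid (15, 5, 5): truth gives 11, best alternative gives 0.
Others bid (5, 15, 15): truth gives 1, best alternative gives 0.
Others bid (5, 15, 16): truth gives 1, best alternative gives 0.
Others bid (15, 5, 15): truth gives 1, best alternative gives 0.
(Remaining 21 profiles checked similarly; truth is weakly best in each.)
In every case the truthful bid is at least as good as any alternative, so it is a dominant strategy.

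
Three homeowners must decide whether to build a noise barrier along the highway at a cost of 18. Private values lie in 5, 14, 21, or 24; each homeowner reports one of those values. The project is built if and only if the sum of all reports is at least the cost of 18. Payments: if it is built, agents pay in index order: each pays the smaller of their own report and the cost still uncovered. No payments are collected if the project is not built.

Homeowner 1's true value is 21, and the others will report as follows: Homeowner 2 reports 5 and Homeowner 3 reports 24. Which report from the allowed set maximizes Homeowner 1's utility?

Report 5: project built, pays 5, utility 21 - 5 = 16.
Report 14: project built, pays 14, utility 21 - 14 = 7.
Report 21: project built, pays 18, utility 21 - 18 = 3.
Report 24: project built, pays 18, utility 21 - 18 = 3.
The best choice is 5 with utility 16.

5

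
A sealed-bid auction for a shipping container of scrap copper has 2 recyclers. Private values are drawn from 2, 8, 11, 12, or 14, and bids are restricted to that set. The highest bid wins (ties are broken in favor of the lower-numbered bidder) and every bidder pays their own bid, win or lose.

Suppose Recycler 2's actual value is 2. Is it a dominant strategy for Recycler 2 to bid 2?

Yes

Check each profile of the others' bids and compare truth against every alternative bid.
Others bid (8): truth gives -2, best alternative gives -8.
Others bid (11): truth gives -2, best alternative gives -8.
Others bid (12): truth gives -2, best alternative gives -8.
Others bid (14): truth gives -2, best alternative gives -8.
Others bid (2): truth gives -2, best alternative gives -6.
In every case the truthful bid is at least as good as any alternative, so it is a dominant strategy.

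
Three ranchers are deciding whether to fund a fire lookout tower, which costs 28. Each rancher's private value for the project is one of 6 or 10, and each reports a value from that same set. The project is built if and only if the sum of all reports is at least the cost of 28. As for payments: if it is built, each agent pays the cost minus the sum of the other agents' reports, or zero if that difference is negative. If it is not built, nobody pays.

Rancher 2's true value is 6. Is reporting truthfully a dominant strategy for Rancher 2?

Yes

Check each profile of the others' reports and compare truth against every alternative report.
Others report (10, 10): truth gives 0, best alternative gives -2.
Others report (6, 6): truth gives 0, best alternative gives 0.
Others report (6, 10): truth gives 0, best alternative gives 0.
Others report (10, 6): truth gives 0, best alternative gives 0.
In every case the truthful report is at least as good as any alternative, so it is a dominant strategy.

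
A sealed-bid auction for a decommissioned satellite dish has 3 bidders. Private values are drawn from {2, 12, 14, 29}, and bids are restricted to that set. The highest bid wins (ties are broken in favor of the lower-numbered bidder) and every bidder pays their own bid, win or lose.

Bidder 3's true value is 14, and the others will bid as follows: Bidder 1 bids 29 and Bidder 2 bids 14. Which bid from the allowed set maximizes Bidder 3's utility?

Bid 2: loses but pays 2, utility -2.
Bid 12: loses but pays 12, utility -12.
Bid 14: loses but pays 14, utility -14.
Bid 29: loses but pays 29, utility -29.
The best choice is 2 with utility -2.

2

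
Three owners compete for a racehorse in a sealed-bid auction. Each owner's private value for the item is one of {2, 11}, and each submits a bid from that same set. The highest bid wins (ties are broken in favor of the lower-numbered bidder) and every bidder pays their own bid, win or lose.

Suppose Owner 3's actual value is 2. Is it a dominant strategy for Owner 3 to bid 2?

Check each profile of the others' bids and compare truth against every alternative bid.
Others bid (2, 11): truth gives -2, best alternative gives -11.
Others bid (11, 2): truth gives -2, best alternative gives -11.
Others bid (11, 11): truth gives -2, best alternative gives -11.
Others bid (2, 2): truth gives -2, best alternative gives -9.
In every case the truthful bid is at least as good as any alternative, so it is a dominant strategy.

Yes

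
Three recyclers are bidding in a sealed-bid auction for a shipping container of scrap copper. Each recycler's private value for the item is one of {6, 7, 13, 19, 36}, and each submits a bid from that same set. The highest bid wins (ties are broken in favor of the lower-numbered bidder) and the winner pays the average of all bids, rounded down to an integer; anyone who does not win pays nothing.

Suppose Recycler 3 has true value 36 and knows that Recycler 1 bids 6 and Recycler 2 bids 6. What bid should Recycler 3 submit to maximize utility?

7

Bid 6: loses, pays 0, utility 0.
Bid 7: wins, pays 6, utility 36 - 6 = 30.
Bid 13: wins, pays 8, utility 36 - 8 = 28.
Bid 19: wins, pays 10, utility 36 - 10 = 26.
Bid 36: wins, pays 16, utility 36 - 16 = 20.
The best choice is 7 with utility 30.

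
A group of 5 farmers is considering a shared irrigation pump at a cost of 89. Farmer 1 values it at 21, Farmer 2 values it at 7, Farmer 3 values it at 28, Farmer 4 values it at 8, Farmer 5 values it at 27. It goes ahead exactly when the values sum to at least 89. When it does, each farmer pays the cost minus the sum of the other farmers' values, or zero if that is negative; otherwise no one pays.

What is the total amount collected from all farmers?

81

Total value 91 ≥ cost 89, so it is built.
Farmer 1: others sum to 70; max(0, 89 - 70) = 19.
Farmer 2: others sum to 84; max(0, 89 - 84) = 5.
Farmer 3: others sum to 63; max(0, 89 - 63) = 26.
Farmer 4: others sum to 83; max(0, 89 - 83) = 6.
Farmer 5: others sum to 64; max(0, 89 - 64) = 25.
Total collected = 19 + 5 + 26 + 6 + 25 = 81.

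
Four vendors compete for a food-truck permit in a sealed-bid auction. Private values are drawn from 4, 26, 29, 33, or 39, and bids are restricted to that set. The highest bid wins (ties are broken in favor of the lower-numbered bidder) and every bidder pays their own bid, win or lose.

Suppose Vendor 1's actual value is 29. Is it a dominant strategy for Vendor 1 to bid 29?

Consider the case where Vendor 2 bids 4, Vendor 3 bids 4 and Vendor 4 bids 4.
Truthful bid 29: wins, pays 29, utility 29 - 29 = 0.
Bid 4 instead: wins, pays 4, utility 29 - 4 = 25.
Since 25 > 0, bidding 4 is strictly better here, so truthful bidding is not dominant.

No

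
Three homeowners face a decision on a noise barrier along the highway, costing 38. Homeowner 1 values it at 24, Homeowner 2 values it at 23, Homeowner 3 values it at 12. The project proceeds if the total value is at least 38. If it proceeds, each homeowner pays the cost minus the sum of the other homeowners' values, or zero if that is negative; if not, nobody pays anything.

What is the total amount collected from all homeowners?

Total value 59 ≥ cost 38, so it is built.
Homeowner 1: others sum to 35; max(0, 38 - 35) = 3.
Homeowner 2: others sum to 36; max(0, 38 - 36) = 2.
Homeowner 3: others sum to 47; max(0, 38 - 47) = 0.
Total collected = 3 + 2 + 0 = 5.

5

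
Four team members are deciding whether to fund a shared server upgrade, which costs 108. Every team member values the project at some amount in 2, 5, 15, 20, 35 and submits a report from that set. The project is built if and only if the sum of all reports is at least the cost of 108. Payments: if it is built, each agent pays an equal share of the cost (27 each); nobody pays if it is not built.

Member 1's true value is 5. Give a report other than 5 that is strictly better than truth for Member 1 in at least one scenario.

Suppose Member 2 reports 35, Member 3 reports 35 and Member 4 reports 35.
Report 5: project built, pays 27, utility 5 - 27 = -22.
Report 2: project not built, utility 0.
So reporting 2 beats truth here (0 > -22).

2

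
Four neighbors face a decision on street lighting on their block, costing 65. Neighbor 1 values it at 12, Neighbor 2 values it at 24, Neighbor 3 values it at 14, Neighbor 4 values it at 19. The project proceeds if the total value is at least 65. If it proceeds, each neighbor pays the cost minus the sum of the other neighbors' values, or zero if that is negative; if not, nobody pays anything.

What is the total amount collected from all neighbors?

Total value 69 ≥ cost 65, so it is built.
Neighbor 1: others sum to 57; max(0, 65 - 57) = 8.
Neighbor 2: others sum to 45; max(0, 65 - 45) = 20.
Neighbor 3: others sum to 55; max(0, 65 - 55) = 10.
Neighbor 4: others sum to 50; max(0, 65 - 50) = 15.
Total collected = 8 + 20 + 10 + 15 = 53.

53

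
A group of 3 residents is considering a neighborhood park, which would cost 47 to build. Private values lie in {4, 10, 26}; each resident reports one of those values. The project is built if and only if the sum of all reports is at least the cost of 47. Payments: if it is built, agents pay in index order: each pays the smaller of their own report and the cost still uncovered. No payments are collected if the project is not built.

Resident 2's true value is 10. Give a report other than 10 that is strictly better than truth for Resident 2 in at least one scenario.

Suppose Resident 1 reports 26 and Resident 3 reports 26.
Report 10: project built, pays 10, utility 10 - 10 = 0.
Report 4: project built, pays 4, utility 10 - 4 = 6.
So reporting 4 beats truth here (6 > 0).

4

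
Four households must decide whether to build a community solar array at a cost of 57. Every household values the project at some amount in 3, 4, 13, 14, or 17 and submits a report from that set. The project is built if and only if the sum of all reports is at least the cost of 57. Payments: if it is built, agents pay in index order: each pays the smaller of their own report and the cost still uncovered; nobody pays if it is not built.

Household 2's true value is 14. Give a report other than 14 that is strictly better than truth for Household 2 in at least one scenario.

Suppose Household 1 reports 13, Household 3 reports 14 and Household 4 reports 17.
Report 14: project built, pays 14, utility 14 - 14 = 0.
Report 13: project built, pays 13, utility 14 - 13 = 1.
So reporting 13 beats truth here (1 > 0).

13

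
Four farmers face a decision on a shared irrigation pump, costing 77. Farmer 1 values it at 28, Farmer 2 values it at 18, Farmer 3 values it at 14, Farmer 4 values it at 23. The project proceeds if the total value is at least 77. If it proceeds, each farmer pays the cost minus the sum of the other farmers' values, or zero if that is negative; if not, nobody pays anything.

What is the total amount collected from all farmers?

Total value 83 ≥ cost 77, so it is built.
Farmer 1: others sum to 55; max(0, 77 - 55) = 22.
Farmer 2: others sum to 65; max(0, 77 - 65) = 12.
Farmer 3: others sum to 69; max(0, 77 - 69) = 8.
Farmer 4: others sum to 60; max(0, 77 - 60) = 17.
Total collected = 22 + 12 + 8 + 17 = 59.

59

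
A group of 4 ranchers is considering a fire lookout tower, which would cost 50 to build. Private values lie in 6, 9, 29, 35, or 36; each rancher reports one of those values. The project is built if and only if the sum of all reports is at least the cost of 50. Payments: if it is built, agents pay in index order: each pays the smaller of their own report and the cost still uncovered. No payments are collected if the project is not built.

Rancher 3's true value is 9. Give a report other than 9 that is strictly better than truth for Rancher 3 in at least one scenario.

Suppose Rancher 1 reports 6, Rancher 2 reports 6 and Rancher 4 reports 35.
Report 9: project built, pays 9, utility 9 - 9 = 0.
Report 6: project built, pays 6, utility 9 - 6 = 3.
So reporting 6 beats truth here (3 > 0).

6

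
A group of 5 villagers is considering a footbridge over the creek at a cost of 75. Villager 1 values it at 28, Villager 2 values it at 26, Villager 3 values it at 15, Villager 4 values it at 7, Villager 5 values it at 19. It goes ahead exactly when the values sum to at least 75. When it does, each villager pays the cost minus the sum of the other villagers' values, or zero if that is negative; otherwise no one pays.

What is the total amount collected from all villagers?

14

Total value 95 ≥ cost 75, so it is built.
Villager 1: others sum to 67; max(0, 75 - 67) = 8.
Villager 2: others sum to 69; max(0, 75 - 69) = 6.
Villager 3: others sum to 80; max(0, 75 - 80) = 0.
Villager 4: others sum to 88; max(0, 75 - 88) = 0.
Villager 5: others sum to 76; max(0, 75 - 76) = 0.
Total collected = 8 + 6 + 0 + 0 + 0 = 14.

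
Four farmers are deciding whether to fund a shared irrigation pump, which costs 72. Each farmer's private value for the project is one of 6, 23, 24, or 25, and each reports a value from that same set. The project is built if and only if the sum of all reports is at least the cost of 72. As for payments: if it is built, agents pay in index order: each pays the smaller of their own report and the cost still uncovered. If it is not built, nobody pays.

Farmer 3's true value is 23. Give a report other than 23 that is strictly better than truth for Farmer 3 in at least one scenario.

6

Suppose Farmer 1 reports 23, Farmer 2 reports 23 and Farmer 4 reports 23.
Report 23: project built, pays 23, utility 23 - 23 = 0.
Report 6: project built, pays 6, utility 23 - 6 = 17.
So reporting 6 beats truth here (17 > 0).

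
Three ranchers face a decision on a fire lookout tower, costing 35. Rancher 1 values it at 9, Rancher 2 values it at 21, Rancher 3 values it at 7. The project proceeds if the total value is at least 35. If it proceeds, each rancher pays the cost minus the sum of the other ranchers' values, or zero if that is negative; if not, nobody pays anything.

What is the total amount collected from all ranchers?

Total value 37 ≥ cost 35, so it is built.
Rancher 1: others sum to 28; max(0, 35 - 28) = 7.
Rancher 2: others sum to 16; max(0, 35 - 16) = 19.
Rancher 3: others sum to 30; max(0, 35 - 30) = 5.
Total collected = 7 + 19 + 5 = 31.

31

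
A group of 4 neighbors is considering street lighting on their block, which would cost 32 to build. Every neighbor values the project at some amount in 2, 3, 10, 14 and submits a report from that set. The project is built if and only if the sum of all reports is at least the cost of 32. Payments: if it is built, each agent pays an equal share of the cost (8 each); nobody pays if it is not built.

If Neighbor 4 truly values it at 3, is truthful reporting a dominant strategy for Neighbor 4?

Yes

Check each profile of the others' reports and compare truth against every alternative report.
Others report (2, 14, 14): truth gives -5, best alternative gives -5.
Others report (3, 14, 14): truth gives -5, best alternative gives -5.
Others report (10, 10, 10): truth gives -5, best alternative gives -5.
Others report (10, 10, 14): truth gives -5, best alternative gives -5.
Others report (10, 14, 10): truth gives -5, best alternative gives -5.
Others report (10, 14, 14): truth gives -5, best alternative gives -5.
(Remaining 58 profiles checked similarly; truth is weakly best in each.)
In every case the truthful report is at least as good as any alternative, so it is a dominant strategy.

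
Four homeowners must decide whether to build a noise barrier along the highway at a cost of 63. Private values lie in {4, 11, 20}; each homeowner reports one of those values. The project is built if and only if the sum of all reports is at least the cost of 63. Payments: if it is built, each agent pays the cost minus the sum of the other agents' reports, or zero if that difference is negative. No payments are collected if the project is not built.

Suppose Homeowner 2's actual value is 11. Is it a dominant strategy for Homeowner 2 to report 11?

Check each profile of the others' reports and compare truth against every alternative report.
Others report (20, 20, 20): truth gives 8, best alternative gives 8.
Others report (4, 4, 4): truth gives 0, best alternative gives 0.
Others report (4, 4, 11): truth gives 0, best alternative gives 0.
Others report (4, 4, 20): truth gives 0, best alternative gives 0.
Others report (4, 11, 4): truth gives 0, best alternative gives 0.
Others report (4, 11, 11): truth gives 0, best alternative gives 0.
(Remaining 21 profiles checked similarly; truth is weakly best in each.)
In every case the truthful report is at least as good as any alternative, so it is a dominant strategy.

Yes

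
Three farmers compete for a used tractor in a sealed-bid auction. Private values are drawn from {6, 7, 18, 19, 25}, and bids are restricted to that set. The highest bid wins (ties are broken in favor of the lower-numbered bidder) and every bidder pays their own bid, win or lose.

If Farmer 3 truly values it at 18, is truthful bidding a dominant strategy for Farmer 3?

No

Consider the case where Farmer 1 bids 6 and Farmer 2 bids 6.
Truthful bid 18: wins, pays 18, utility 18 - 18 = 0.
Bid 7 instead: wins, pays 7, utility 18 - 7 = 11.
Since 11 > 0, bidding 7 is strictly better here, so truthful bidding is not dominant.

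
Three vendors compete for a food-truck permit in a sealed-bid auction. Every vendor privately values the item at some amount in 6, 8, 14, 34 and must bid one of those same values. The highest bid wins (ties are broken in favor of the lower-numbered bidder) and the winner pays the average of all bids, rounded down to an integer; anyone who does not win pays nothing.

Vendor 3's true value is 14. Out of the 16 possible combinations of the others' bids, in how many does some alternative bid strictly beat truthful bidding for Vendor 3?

1

Others bid (6, 6): truth gives 6; bid 8 gives 8 > 6. Violating.
Others bid (6, 8): truth gives 5; no alternative beats it.
Others bid (6, 14): truth gives 0; no alternative beats it.
(Checking all 16 profiles: 1 has a profitable deviation, 15 do not.)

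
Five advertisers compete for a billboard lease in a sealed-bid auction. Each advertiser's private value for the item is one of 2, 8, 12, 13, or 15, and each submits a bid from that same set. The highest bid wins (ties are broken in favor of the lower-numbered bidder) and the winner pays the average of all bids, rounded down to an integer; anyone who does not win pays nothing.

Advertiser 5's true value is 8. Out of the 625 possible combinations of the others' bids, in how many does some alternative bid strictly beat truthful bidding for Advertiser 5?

34

Others bid (2, 2, 2, 8): truth gives 0; bid 12 gives 3 > 0. Violating.
Others bid (2, 2, 2, 12): truth gives 0; bid 13 gives 2 > 0. Violating.
Others bid (2, 2, 2, 13): truth gives 0; bid 15 gives 2 > 0. Violating.
Others bid (2, 2, 8, 2): truth gives 0; bid 12 gives 3 > 0. Violating.
Others bid (2, 2, 2, 2): truth gives 5; no alternative beats it.
Others bid (2, 2, 2, 15): truth gives 0; no alternative beats it.
(Checking all 625 profiles: 34 have a profitable deviation, 591 do not.)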